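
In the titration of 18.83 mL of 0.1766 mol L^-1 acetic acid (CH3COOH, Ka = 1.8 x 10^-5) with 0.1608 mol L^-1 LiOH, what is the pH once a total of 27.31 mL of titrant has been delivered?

12.36

n(acid) = 0.1766 x 0.01883 = 0.003325 mol; n(LiOH) added = 0.1608 x 0.02731 = 0.004391 mol.
Base is in excess by 0.004391 - 0.003325 = 0.001066 mol in a total volume of 0.04614 L.
[OH^-] = 0.001066/0.04614 = 0.02311 M, so pOH = 1.64 and pH = 14.00 - 1.64 = 12.36.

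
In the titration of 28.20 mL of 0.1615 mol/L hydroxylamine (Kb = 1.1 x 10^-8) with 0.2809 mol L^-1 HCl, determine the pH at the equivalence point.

n(NH2OH) = 0.1615 x 0.02820 = 0.004554 mol; V(HCl) at equivalence = 0.004554/0.2809 = 0.01621 L.
At equivalence the base is fully converted to NH3OH+; total volume = 0.04441 L, so [NH3OH+] = 0.004554/0.04441 = 0.1025 M.
Ka(NH3OH+) = Kw/Kb = 1.0e-14 / 1.1 x 10^-8 = 9.09e-7.
[H^+] = sqrt(Ka x [NH3OH+]) = sqrt(9.09e-7 x 0.1025) = 0.000305 M.
pH = -log(0.000305) = 3.52.

3.52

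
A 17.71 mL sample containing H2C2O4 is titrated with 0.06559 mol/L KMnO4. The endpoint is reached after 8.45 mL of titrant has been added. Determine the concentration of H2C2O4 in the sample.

n(KMnO4) = 0.06559 x 0.008450 = 0.0005542 mol.
From the balanced equation, 2 mol KMnO4 reacts with 5 mol H2C2O4, so n(H2C2O4) = 0.0005542 x 5/2 = 0.001386 mol.
[H2C2O4] = 0.001386 / 0.01771 L = 0.0782 M.

0.0782 M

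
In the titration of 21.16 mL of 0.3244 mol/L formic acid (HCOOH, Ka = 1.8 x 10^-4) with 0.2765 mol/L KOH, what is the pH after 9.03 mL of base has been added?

3.50

Initial n(HCOOH) = 0.3244 x 0.02116 = 0.006864 mol.
n(KOH) added = 0.2765 x 0.009030 = 0.002497 mol, converting that many moles of HCOOH to HCOO-.
Remaining n(HCOOH) = 0.004368 mol; n(HCOO-) = 0.002497 mol.
By Henderson-Hasselbalch, pH = pKa + log([A^-]/[HA]) = 3.74 + log(0.002497/0.004368) = 3.74 + (-0.24) = 3.50.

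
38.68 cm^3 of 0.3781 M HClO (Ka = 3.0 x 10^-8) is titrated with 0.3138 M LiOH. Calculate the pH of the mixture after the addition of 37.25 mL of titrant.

Initial n(HClO) = 0.3781 x 0.03868 = 0.01462 mol.
n(LiOH) added = 0.3138 x 0.03725 = 0.01169 mol, converting that many moles of HClO to ClO-.
Remaining n(HClO) = 0.002936 mol; n(ClO-) = 0.01169 mol.
By Henderson-Hasselbalch, pH = pKa + log([A^-]/[HA]) = 7.52 + log(0.01169/0.002936) = 7.52 + (+0.60) = 8.12.

8.12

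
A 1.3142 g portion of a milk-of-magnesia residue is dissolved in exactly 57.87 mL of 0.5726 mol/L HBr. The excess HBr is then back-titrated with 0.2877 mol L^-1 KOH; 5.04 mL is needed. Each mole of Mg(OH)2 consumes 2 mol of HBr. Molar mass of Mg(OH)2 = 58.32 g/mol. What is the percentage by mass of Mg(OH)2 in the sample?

70.3%

Total n(HBr) added = 0.5726 x 0.05787 = 0.03314 mol.
n(KOH) used = 0.2877 x 0.005040 = 0.001450 mol, which equals the excess n(HBr).
So n(HBr) consumed by the sample = 0.03314 - 0.001450 = 0.03169 mol.
n(Mg(OH)2) = 0.03169 / 2 = 0.01584 mol.
mass Mg(OH)2 = 0.01584 x 58.32 = 0.9240 g, so %Mg(OH)2 = 0.9240/1.3142 x 100 = 70.3%.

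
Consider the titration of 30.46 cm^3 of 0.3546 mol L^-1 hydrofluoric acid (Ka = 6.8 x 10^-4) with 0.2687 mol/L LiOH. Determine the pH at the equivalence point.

8.18

n(HF) = 0.3546 x 0.03046 = 0.01080 mol; V(LiOH) at equivalence = 0.01080/0.2687 = 0.04020 L.
At equivalence all the acid is converted to F-; total volume = 0.03046 + 0.04020 = 0.07066 L, so [F-] = 0.01080/0.07066 = 0.1529 M.
Kb = Kw/Ka = 1.0e-14 / 6.8 x 10^-4 = 1.47e-11.
[OH^-] = sqrt(Kb x [F-]) = sqrt(1.47e-11 x 0.1529) = 1.50e-6 M.
pOH = 5.82, so pH = 14.00 - 5.82 = 8.18.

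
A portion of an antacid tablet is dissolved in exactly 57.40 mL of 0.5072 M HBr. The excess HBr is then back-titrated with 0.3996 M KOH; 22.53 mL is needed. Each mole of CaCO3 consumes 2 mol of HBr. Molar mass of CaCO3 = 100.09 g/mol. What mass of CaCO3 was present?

Total n(HBr) added = 0.5072 x 0.05740 = 0.02911 mol.
n(KOH) used = 0.3996 x 0.02253 = 0.009003 mol, which equals the excess n(HBr).
So n(HBr) consumed by the sample = 0.02911 - 0.009003 = 0.02011 mol.
n(CaCO3) = 0.02011 / 2 = 0.01006 mol.
mass = 0.01006 mol x 100.09 g/mol = 1.01 g.

1.01 g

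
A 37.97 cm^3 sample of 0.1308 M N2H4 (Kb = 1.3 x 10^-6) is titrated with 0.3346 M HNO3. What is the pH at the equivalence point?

n(N2H4) = 0.1308 x 0.03797 = 0.004966 mol; V(HNO3) at equivalence = 0.004966/0.3346 = 0.01484 L.
At equivalence the base is fully converted to N2H5+; total volume = 0.05281 L, so [N2H5+] = 0.004966/0.05281 = 0.09404 M.
Ka(N2H5+) = Kw/Kb = 1.0e-14 / 1.3 x 10^-6 = 7.69e-9.
[H^+] = sqrt(Ka x [N2H5+]) = sqrt(7.69e-9 x 0.09404) = 2.69e-5 M.
pH = -log(2.69e-5) = 4.57.

4.57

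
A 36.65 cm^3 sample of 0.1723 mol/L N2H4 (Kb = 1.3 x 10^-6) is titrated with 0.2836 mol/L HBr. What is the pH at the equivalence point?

4.54

n(N2H4) = 0.1723 x 0.03665 = 0.006315 mol; V(HBr) at equivalence = 0.006315/0.2836 = 0.02227 L.
At equivalence the base is fully converted to N2H5+; total volume = 0.05892 L, so [N2H5+] = 0.006315/0.05892 = 0.1072 M.
Ka(N2H5+) = Kw/Kb = 1.0e-14 / 1.3 x 10^-6 = 7.69e-9.
[H^+] = sqrt(Ka x [N2H5+]) = sqrt(7.69e-9 x 0.1072) = 2.87e-5 M.
pH = -log(2.87e-5) = 4.54.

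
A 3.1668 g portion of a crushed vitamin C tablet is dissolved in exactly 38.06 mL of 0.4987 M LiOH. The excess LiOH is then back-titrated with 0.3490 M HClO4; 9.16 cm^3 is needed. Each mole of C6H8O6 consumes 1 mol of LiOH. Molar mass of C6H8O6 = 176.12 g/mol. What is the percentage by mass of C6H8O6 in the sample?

87.8%

Total n(LiOH) added = 0.4987 x 0.03806 = 0.01898 mol.
n(HClO4) used = 0.3490 x 0.009160 = 0.003197 mol, which equals the excess n(LiOH).
So n(LiOH) consumed by the sample = 0.01898 - 0.003197 = 0.01578 mol.
n(C6H8O6) = 0.01578 / 1 = 0.01578 mol.
mass C6H8O6 = 0.01578 x 176.12 = 2.780 g, so %C6H8O6 = 2.780/3.1668 x 100 = 87.8%.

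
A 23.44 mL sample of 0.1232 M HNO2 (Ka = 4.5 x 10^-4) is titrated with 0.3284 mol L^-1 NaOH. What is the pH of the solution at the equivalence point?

n(HNO2) = 0.1232 x 0.02344 = 0.002888 mol; V(NaOH) at equivalence = 0.002888/0.3284 = 0.008794 L.
At equivalence all the acid is converted to NO2-; total volume = 0.02344 + 0.008794 = 0.03223 L, so [NO2-] = 0.002888/0.03223 = 0.08959 M.
Kb = Kw/Ka = 1.0e-14 / 4.5 x 10^-4 = 2.22e-11.
[OH^-] = sqrt(Kb x [NO2-]) = sqrt(2.22e-11 x 0.08959) = 1.41e-6 M.
pOH = 5.85, so pH = 14.00 - 5.85 = 8.15.

8.15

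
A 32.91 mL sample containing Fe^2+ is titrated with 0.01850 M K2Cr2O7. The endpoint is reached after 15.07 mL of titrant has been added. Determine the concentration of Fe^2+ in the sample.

0.0508 M

n(K2Cr2O7) = 0.01850 x 0.01507 = 0.0002788 mol.
From the balanced equation, 1 mol K2Cr2O7 reacts with 6 mol Fe^2+, so n(Fe^2+) = 0.0002788 x 6/1 = 0.001673 mol.
[Fe^2+] = 0.001673 / 0.03291 L = 0.0508 M.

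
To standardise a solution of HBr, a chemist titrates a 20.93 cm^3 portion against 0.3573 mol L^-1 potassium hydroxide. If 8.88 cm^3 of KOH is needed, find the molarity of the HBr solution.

n(KOH) delivered = 0.3573 x 0.008880 = 0.003173 mol.
For a 1:1 reaction, n(HBr) = 0.003173 mol.
[HBr] = 0.003173 mol / 0.02093 L = 0.152 M.

0.152 M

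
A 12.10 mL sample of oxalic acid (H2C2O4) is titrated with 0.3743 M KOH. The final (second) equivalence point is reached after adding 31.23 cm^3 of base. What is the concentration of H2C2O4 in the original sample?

0.483 M

n(KOH) = 0.3743 x 0.03123 = 0.01169 mol.
At the final (second) equivalence point, 2 mol OH^- react per mol H2C2O4, so n(H2C2O4) = 0.01169 / 2 = 0.005845 mol.
[H2C2O4] = 0.005845 / 0.01210 L = 0.483 M.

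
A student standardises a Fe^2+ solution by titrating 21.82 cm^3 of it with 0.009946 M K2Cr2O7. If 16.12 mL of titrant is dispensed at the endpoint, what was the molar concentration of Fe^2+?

n(K2Cr2O7) = 0.009946 x 0.01612 = 0.0001603 mol.
From the balanced equation, 1 mol K2Cr2O7 reacts with 6 mol Fe^2+, so n(Fe^2+) = 0.0001603 x 6/1 = 0.0009620 mol.
[Fe^2+] = 0.0009620 / 0.02182 L = 0.0441 M.

0.0441 M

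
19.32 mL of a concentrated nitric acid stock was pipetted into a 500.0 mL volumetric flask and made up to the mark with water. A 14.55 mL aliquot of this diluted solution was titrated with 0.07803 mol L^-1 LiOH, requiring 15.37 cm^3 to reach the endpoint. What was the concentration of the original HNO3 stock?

2.13 M

n(LiOH) = 0.07803 x 0.01537 = 0.001199 mol.
n(HNO3) in the aliquot = 0.001199 mol.
[diluted HNO3] = 0.001199 / 0.01455 = 0.08243 M.
Dilution factor = 500.0/19.32 = 25.88, so [stock] = 0.08243 x 25.88 = 2.13 M.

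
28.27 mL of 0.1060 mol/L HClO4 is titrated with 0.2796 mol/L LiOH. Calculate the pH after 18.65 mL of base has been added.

12.67

n(acid) = 0.1060 x 0.02827 = 0.002997 mol; n(LiOH) added = 0.2796 x 0.01865 = 0.005215 mol.
Base is in excess by 0.005215 - 0.002997 = 0.002218 mol in a total volume of 0.04692 L.
[OH^-] = 0.002218/0.04692 = 0.04727 M, so pOH = 1.33 and pH = 14.00 - 1.33 = 12.67.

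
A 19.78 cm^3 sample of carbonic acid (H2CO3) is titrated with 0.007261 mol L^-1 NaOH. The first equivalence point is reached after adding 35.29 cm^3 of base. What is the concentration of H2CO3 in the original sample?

0.0130 M

n(NaOH) = 0.007261 x 0.03529 = 0.0002562 mol.
At the first equivalence point, 1 mol OH^- react per mol H2CO3, so n(H2CO3) = 0.0002562 / 1 = 0.0002562 mol.
[H2CO3] = 0.0002562 / 0.01978 L = 0.0130 M.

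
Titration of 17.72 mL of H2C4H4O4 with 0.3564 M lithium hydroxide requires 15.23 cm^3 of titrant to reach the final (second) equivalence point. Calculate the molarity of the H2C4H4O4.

n(LiOH) = 0.3564 x 0.01523 = 0.005428 mol.
At the final (second) equivalence point, 2 mol OH^- react per mol H2C4H4O4, so n(H2C4H4O4) = 0.005428 / 2 = 0.002714 mol.
[H2C4H4O4] = 0.002714 / 0.01772 L = 0.153 M.

0.153 M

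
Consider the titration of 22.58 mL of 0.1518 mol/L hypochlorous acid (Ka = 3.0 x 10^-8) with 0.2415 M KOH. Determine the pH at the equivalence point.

10.25

n(HClO) = 0.1518 x 0.02258 = 0.003428 mol; V(KOH) at equivalence = 0.003428/0.2415 = 0.01419 L.
At equivalence all the acid is converted to ClO-; total volume = 0.02258 + 0.01419 = 0.03677 L, so [ClO-] = 0.003428/0.03677 = 0.09321 M.
Kb = Kw/Ka = 1.0e-14 / 3.0 x 10^-8 = 3.33e-7.
[OH^-] = sqrt(Kb x [ClO-]) = sqrt(3.33e-7 x 0.09321) = 0.000176 M.
pOH = 3.75, so pH = 14.00 - 3.75 = 10.25.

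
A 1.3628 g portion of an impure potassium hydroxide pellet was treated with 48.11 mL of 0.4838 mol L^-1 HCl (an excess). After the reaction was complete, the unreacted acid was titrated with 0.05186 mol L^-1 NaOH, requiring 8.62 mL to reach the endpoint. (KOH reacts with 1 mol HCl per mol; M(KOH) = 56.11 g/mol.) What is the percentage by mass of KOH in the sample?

94.0%

Total n(HCl) added = 0.4838 x 0.04811 = 0.02328 mol.
n(NaOH) used = 0.05186 x 0.008620 = 0.0004470 mol, which equals the excess n(HCl).
So n(HCl) consumed by the sample = 0.02328 - 0.0004470 = 0.02283 mol.
n(KOH) = 0.02283 / 1 = 0.02283 mol.
mass KOH = 0.02283 x 56.11 = 1.281 g, so %KOH = 1.281/1.3628 x 100 = 94.0%.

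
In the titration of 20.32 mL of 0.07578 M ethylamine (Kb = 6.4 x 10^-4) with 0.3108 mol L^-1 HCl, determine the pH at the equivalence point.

n(C2H5NH2) = 0.07578 x 0.02032 = 0.001540 mol; V(HCl) at equivalence = 0.001540/0.3108 = 0.004954 L.
At equivalence the base is fully converted to C2H5NH3+; total volume = 0.02527 L, so [C2H5NH3+] = 0.001540/0.02527 = 0.06093 M.
Ka(C2H5NH3+) = Kw/Kb = 1.0e-14 / 6.4 x 10^-4 = 1.56e-11.
[H^+] = sqrt(Ka x [C2H5NH3+]) = sqrt(1.56e-11 x 0.06093) = 9.76e-7 M.
pH = -log(9.76e-7) = 6.01.

6.01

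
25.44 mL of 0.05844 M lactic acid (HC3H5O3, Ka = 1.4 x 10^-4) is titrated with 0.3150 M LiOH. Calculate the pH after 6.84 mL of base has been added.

12.32

n(acid) = 0.05844 x 0.02544 = 0.001487 mol; n(LiOH) added = 0.3150 x 0.006840 = 0.002155 mol.
Base is in excess by 0.002155 - 0.001487 = 0.0006679 mol in a total volume of 0.03228 L.
[OH^-] = 0.0006679/0.03228 = 0.02069 M, so pOH = 1.68 and pH = 14.00 - 1.68 = 12.32.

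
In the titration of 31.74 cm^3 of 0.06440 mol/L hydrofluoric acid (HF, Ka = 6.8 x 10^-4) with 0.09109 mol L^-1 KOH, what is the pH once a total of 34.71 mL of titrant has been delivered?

12.23

n(acid) = 0.06440 x 0.03174 = 0.002044 mol; n(KOH) added = 0.09109 x 0.03471 = 0.003162 mol.
Base is in excess by 0.003162 - 0.002044 = 0.001118 mol in a total volume of 0.06645 L.
[OH^-] = 0.001118/0.06645 = 0.01682 M, so pOH = 1.77 and pH = 14.00 - 1.77 = 12.23.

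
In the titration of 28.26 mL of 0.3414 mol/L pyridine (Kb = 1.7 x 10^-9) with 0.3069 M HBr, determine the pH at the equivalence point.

3.01

n(C5H5N) = 0.3414 x 0.02826 = 0.009648 mol; V(HBr) at equivalence = 0.009648/0.3069 = 0.03144 L.
At equivalence the base is fully converted to C5H5NH+; total volume = 0.05970 L, so [C5H5NH+] = 0.009648/0.05970 = 0.1616 M.
Ka(C5H5NH+) = Kw/Kb = 1.0e-14 / 1.7 x 10^-9 = 5.88e-6.
[H^+] = sqrt(Ka x [C5H5NH+]) = sqrt(5.88e-6 x 0.1616) = 0.000975 M.
pH = -log(0.000975) = 3.01.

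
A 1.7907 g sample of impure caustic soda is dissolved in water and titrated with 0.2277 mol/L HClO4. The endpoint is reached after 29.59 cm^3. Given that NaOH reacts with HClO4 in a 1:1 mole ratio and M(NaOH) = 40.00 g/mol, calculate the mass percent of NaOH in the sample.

15.1%

n(HClO4) = 0.2277 x 0.02959 = 0.006738 mol.
n(NaOH) = 0.006738 / 1 = 0.006738 mol.
mass of NaOH = 0.006738 x 40.00 = 0.2695 g.
% purity = 0.2695 / 1.7907 x 100 = 15.1%.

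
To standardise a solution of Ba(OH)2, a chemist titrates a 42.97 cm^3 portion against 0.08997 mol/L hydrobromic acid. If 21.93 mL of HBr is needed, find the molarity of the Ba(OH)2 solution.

n(HBr) delivered = 0.08997 x 0.02193 = 0.001973 mol.
The reaction is 1 Ba(OH)2 + 2 HBr, so n(Ba(OH)2) = 0.001973 x 1/2 = 0.0009865 mol.
[Ba(OH)2] = 0.0009865 mol / 0.04297 L = 0.0230 M.

0.0230 M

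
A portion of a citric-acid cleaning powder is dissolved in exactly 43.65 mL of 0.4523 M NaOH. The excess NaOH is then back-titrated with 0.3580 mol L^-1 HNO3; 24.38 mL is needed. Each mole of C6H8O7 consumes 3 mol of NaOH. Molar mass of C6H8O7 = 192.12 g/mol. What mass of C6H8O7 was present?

Total n(NaOH) added = 0.4523 x 0.04365 = 0.01974 mol.
n(HNO3) used = 0.3580 x 0.02438 = 0.008728 mol, which equals the excess n(NaOH).
So n(NaOH) consumed by the sample = 0.01974 - 0.008728 = 0.01101 mol.
n(C6H8O7) = 0.01101 / 3 = 0.003672 mol.
mass = 0.003672 mol x 192.12 g/mol = 0.705 g.

0.705 g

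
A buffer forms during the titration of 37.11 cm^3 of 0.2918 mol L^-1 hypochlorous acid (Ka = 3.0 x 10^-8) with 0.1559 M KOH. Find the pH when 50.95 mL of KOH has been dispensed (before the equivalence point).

7.96

Initial n(HClO) = 0.2918 x 0.03711 = 0.01083 mol.
n(KOH) added = 0.1559 x 0.05095 = 0.007943 mol, converting that many moles of HClO to ClO-.
Remaining n(HClO) = 0.002886 mol; n(ClO-) = 0.007943 mol.
By Henderson-Hasselbalch, pH = pKa + log([A^-]/[HA]) = 7.52 + log(0.007943/0.002886) = 7.52 + (+0.44) = 7.96.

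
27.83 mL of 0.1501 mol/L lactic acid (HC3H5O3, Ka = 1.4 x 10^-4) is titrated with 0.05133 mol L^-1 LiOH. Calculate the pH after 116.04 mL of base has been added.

12.09

n(acid) = 0.1501 x 0.02783 = 0.004177 mol; n(LiOH) added = 0.05133 x 0.1160 = 0.005956 mol.
Base is in excess by 0.005956 - 0.004177 = 0.001779 mol in a total volume of 0.1439 L.
[OH^-] = 0.001779/0.1439 = 0.01237 M, so pOH = 1.91 and pH = 14.00 - 1.91 = 12.09.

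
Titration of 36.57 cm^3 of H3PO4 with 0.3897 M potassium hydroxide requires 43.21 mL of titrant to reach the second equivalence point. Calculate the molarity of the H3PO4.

0.230 M

n(KOH) = 0.3897 x 0.04321 = 0.01684 mol.
At the second equivalence point, 2 mol OH^- react per mol H3PO4, so n(H3PO4) = 0.01684 / 2 = 0.008419 mol.
[H3PO4] = 0.008419 / 0.03657 L = 0.230 M.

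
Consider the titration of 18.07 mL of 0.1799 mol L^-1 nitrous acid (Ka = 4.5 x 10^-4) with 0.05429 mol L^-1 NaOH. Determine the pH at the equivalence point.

n(HNO2) = 0.1799 x 0.01807 = 0.003251 mol; V(NaOH) at equivalence = 0.003251/0.05429 = 0.05988 L.
At equivalence all the acid is converted to NO2-; total volume = 0.01807 + 0.05988 = 0.07795 L, so [NO2-] = 0.003251/0.07795 = 0.04170 M.
Kb = Kw/Ka = 1.0e-14 / 4.5 x 10^-4 = 2.22e-11.
[OH^-] = sqrt(Kb x [NO2-]) = sqrt(2.22e-11 x 0.04170) = 9.63e-7 M.
pOH = 6.02, so pH = 14.00 - 6.02 = 7.98.

7.98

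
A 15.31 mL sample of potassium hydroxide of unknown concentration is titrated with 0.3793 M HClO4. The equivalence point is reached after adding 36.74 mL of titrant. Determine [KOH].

0.910 M

n(HClO4) delivered = 0.3793 x 0.03674 = 0.01394 mol.
For a 1:1 reaction, n(KOH) = 0.01394 mol.
[KOH] = 0.01394 mol / 0.01531 L = 0.910 M.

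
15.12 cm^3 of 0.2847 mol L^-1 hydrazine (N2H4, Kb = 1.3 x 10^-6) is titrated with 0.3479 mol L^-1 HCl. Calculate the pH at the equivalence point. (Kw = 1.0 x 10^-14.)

n(N2H4) = 0.2847 x 0.01512 = 0.004305 mol; V(HCl) at equivalence = 0.004305/0.3479 = 0.01237 L.
At equivalence the base is fully converted to N2H5+; total volume = 0.02749 L, so [N2H5+] = 0.004305/0.02749 = 0.1566 M.
Ka(N2H5+) = Kw/Kb = 1.0e-14 / 1.3 x 10^-6 = 7.69e-9.
[H^+] = sqrt(Ka x [N2H5+]) = sqrt(7.69e-9 x 0.1566) = 3.47e-5 M.
pH = -log(3.47e-5) = 4.46.

4.46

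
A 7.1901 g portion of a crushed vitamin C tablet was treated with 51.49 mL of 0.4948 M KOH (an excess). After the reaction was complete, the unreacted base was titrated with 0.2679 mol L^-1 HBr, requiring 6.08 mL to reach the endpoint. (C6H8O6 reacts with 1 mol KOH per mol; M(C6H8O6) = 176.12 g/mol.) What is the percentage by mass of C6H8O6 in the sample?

Total n(KOH) added = 0.4948 x 0.05149 = 0.02548 mol.
n(HBr) used = 0.2679 x 0.006080 = 0.001629 mol, which equals the excess n(KOH).
So n(KOH) consumed by the sample = 0.02548 - 0.001629 = 0.02385 mol.
n(C6H8O6) = 0.02385 / 1 = 0.02385 mol.
mass C6H8O6 = 0.02385 x 176.12 = 4.200 g, so %C6H8O6 = 4.200/7.1901 x 100 = 58.4%.

58.4%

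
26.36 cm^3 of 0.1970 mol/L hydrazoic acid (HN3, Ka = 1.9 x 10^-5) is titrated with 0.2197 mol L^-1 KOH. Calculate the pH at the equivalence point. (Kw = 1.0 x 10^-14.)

8.87

n(HN3) = 0.1970 x 0.02636 = 0.005193 mol; V(KOH) at equivalence = 0.005193/0.2197 = 0.02364 L.
At equivalence all the acid is converted to N3-; total volume = 0.02636 + 0.02364 = 0.05000 L, so [N3-] = 0.005193/0.05000 = 0.1039 M.
Kb = Kw/Ka = 1.0e-14 / 1.9 x 10^-5 = 5.26e-10.
[OH^-] = sqrt(Kb x [N3-]) = sqrt(5.26e-10 x 0.1039) = 7.39e-6 M.
pOH = 5.13, so pH = 14.00 - 5.13 = 8.87.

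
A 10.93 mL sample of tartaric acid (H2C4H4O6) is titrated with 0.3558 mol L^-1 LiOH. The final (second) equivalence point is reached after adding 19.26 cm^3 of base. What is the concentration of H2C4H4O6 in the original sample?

n(LiOH) = 0.3558 x 0.01926 = 0.006853 mol.
At the final (second) equivalence point, 2 mol OH^- react per mol H2C4H4O6, so n(H2C4H4O6) = 0.006853 / 2 = 0.003426 mol.
[H2C4H4O6] = 0.003426 / 0.01093 L = 0.313 M.

0.313 M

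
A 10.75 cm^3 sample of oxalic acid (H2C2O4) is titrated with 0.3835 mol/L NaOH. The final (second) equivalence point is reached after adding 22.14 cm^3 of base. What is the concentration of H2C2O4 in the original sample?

n(NaOH) = 0.3835 x 0.02214 = 0.008491 mol.
At the final (second) equivalence point, 2 mol OH^- react per mol H2C2O4, so n(H2C2O4) = 0.008491 / 2 = 0.004245 mol.
[H2C2O4] = 0.004245 / 0.01075 L = 0.395 M.

0.395 M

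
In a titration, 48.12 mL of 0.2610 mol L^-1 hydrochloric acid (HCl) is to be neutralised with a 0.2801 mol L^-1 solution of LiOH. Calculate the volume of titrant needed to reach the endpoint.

44.8 mL

n(HCl) = 0.2610 mol/L x 0.04812 L = 0.01256 mol.
At equivalence n(LiOH) = n(HCl) = 0.01256 mol.
V(LiOH) = 0.01256 / 0.2801 = 0.04484 L = 44.8 mL.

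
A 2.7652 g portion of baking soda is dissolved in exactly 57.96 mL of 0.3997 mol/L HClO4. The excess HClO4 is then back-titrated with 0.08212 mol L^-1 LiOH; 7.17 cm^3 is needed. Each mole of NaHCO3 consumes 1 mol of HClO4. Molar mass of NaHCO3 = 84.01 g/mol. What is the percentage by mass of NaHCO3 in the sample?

68.6%

Total n(HClO4) added = 0.3997 x 0.05796 = 0.02317 mol.
n(LiOH) used = 0.08212 x 0.007170 = 0.0005888 mol, which equals the excess n(HClO4).
So n(HClO4) consumed by the sample = 0.02317 - 0.0005888 = 0.02258 mol.
n(NaHCO3) = 0.02258 / 1 = 0.02258 mol.
mass NaHCO3 = 0.02258 x 84.01 = 1.897 g, so %NaHCO3 = 1.897/2.7652 x 100 = 68.6%.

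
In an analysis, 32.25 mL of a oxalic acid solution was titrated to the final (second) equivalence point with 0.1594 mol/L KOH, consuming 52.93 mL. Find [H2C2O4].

n(KOH) = 0.1594 x 0.05293 = 0.008437 mol.
At the final (second) equivalence point, 2 mol OH^- react per mol H2C2O4, so n(H2C2O4) = 0.008437 / 2 = 0.004219 mol.
[H2C2O4] = 0.004219 / 0.03225 L = 0.131 M.

0.131 M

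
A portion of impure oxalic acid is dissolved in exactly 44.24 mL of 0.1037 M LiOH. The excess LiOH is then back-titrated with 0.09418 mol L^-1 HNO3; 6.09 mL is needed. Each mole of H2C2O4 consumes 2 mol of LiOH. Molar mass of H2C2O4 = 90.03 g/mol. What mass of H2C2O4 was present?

Total n(LiOH) added = 0.1037 x 0.04424 = 0.004588 mol.
n(HNO3) used = 0.09418 x 0.006090 = 0.0005736 mol, which equals the excess n(LiOH).
So n(LiOH) consumed by the sample = 0.004588 - 0.0005736 = 0.004014 mol.
n(H2C2O4) = 0.004014 / 2 = 0.002007 mol.
mass = 0.002007 mol x 90.03 g/mol = 0.181 g.

0.181 g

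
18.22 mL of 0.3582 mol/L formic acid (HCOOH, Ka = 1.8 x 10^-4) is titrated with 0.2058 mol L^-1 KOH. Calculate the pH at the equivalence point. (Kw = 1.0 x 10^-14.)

8.43

n(HCOOH) = 0.3582 x 0.01822 = 0.006526 mol; V(KOH) at equivalence = 0.006526/0.2058 = 0.03171 L.
At equivalence all the acid is converted to HCOO-; total volume = 0.01822 + 0.03171 = 0.04993 L, so [HCOO-] = 0.006526/0.04993 = 0.1307 M.
Kb = Kw/Ka = 1.0e-14 / 1.8 x 10^-4 = 5.56e-11.
[OH^-] = sqrt(Kb x [HCOO-]) = sqrt(5.56e-11 x 0.1307) = 2.69e-6 M.
pOH = 5.57, so pH = 14.00 - 5.57 = 8.43.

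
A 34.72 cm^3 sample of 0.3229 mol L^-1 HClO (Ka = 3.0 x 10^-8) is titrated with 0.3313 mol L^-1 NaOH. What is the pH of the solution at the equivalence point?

10.37

n(HClO) = 0.3229 x 0.03472 = 0.01121 mol; V(NaOH) at equivalence = 0.01121/0.3313 = 0.03384 L.
At equivalence all the acid is converted to ClO-; total volume = 0.03472 + 0.03384 = 0.06856 L, so [ClO-] = 0.01121/0.06856 = 0.1635 M.
Kb = Kw/Ka = 1.0e-14 / 3.0 x 10^-8 = 3.33e-7.
[OH^-] = sqrt(Kb x [ClO-]) = sqrt(3.33e-7 x 0.1635) = 0.000233 M.
pOH = 3.63, so pH = 14.00 - 3.63 = 10.37.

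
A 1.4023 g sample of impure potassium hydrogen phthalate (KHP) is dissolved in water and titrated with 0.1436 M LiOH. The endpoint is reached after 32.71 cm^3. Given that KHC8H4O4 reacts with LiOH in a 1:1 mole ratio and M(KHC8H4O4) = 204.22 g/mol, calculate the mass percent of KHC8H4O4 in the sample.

68.4%

n(LiOH) = 0.1436 x 0.03271 = 0.004697 mol.
n(KHC8H4O4) = 0.004697 / 1 = 0.004697 mol.
mass of KHC8H4O4 = 0.004697 x 204.22 = 0.9593 g.
% purity = 0.9593 / 1.4023 x 100 = 68.4%.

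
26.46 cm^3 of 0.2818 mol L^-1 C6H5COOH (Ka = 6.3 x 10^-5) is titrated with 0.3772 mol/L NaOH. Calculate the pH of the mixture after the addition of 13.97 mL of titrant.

Initial n(C6H5COOH) = 0.2818 x 0.02646 = 0.007456 mol.
n(NaOH) added = 0.3772 x 0.01397 = 0.005269 mol, converting that many moles of C6H5COOH to C6H5COO-.
Remaining n(C6H5COOH) = 0.002187 mol; n(C6H5COO-) = 0.005269 mol.
By Henderson-Hasselbalch, pH = pKa + log([A^-]/[HA]) = 4.20 + log(0.005269/0.002187) = 4.20 + (+0.38) = 4.58.

4.58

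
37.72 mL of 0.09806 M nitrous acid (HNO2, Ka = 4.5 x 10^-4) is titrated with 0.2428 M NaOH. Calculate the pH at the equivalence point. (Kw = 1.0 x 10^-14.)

n(HNO2) = 0.09806 x 0.03772 = 0.003699 mol; V(NaOH) at equivalence = 0.003699/0.2428 = 0.01523 L.
At equivalence all the acid is converted to NO2-; total volume = 0.03772 + 0.01523 = 0.05295 L, so [NO2-] = 0.003699/0.05295 = 0.06985 M.
Kb = Kw/Ka = 1.0e-14 / 4.5 x 10^-4 = 2.22e-11.
[OH^-] = sqrt(Kb x [NO2-]) = sqrt(2.22e-11 x 0.06985) = 1.25e-6 M.
pOH = 5.90, so pH = 14.00 - 5.90 = 8.10.

8.10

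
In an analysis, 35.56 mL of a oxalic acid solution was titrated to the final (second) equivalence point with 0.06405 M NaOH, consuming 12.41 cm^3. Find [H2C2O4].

n(NaOH) = 0.06405 x 0.01241 = 0.0007949 mol.
At the final (second) equivalence point, 2 mol OH^- react per mol H2C2O4, so n(H2C2O4) = 0.0007949 / 2 = 0.0003974 mol.
[H2C2O4] = 0.0003974 / 0.03556 L = 0.0112 M.

0.0112 M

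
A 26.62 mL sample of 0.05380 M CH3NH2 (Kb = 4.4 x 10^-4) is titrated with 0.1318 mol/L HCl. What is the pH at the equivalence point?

6.03

n(CH3NH2) = 0.05380 x 0.02662 = 0.001432 mol; V(HCl) at equivalence = 0.001432/0.1318 = 0.01087 L.
At equivalence the base is fully converted to CH3NH3+; total volume = 0.03749 L, so [CH3NH3+] = 0.001432/0.03749 = 0.03820 M.
Ka(CH3NH3+) = Kw/Kb = 1.0e-14 / 4.4 x 10^-4 = 2.27e-11.
[H^+] = sqrt(Ka x [CH3NH3+]) = sqrt(2.27e-11 x 0.03820) = 9.32e-7 M.
pH = -log(9.32e-7) = 6.03.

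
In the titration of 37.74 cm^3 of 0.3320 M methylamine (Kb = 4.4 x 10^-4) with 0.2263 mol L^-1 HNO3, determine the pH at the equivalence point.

n(CH3NH2) = 0.3320 x 0.03774 = 0.01253 mol; V(HNO3) at equivalence = 0.01253/0.2263 = 0.05537 L.
At equivalence the base is fully converted to CH3NH3+; total volume = 0.09311 L, so [CH3NH3+] = 0.01253/0.09311 = 0.1346 M.
Ka(CH3NH3+) = Kw/Kb = 1.0e-14 / 4.4 x 10^-4 = 2.27e-11.
[H^+] = sqrt(Ka x [CH3NH3+]) = sqrt(2.27e-11 x 0.1346) = 1.75e-6 M.
pH = -log(1.75e-6) = 5.76.

5.76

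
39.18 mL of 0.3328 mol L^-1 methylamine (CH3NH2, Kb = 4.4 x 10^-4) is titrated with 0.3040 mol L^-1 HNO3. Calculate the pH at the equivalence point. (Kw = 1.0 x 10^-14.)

5.72

n(CH3NH2) = 0.3328 x 0.03918 = 0.01304 mol; V(HNO3) at equivalence = 0.01304/0.3040 = 0.04289 L.
At equivalence the base is fully converted to CH3NH3+; total volume = 0.08207 L, so [CH3NH3+] = 0.01304/0.08207 = 0.1589 M.
Ka(CH3NH3+) = Kw/Kb = 1.0e-14 / 4.4 x 10^-4 = 2.27e-11.
[H^+] = sqrt(Ka x [CH3NH3+]) = sqrt(2.27e-11 x 0.1589) = 1.90e-6 M.
pH = -log(1.90e-6) = 5.72.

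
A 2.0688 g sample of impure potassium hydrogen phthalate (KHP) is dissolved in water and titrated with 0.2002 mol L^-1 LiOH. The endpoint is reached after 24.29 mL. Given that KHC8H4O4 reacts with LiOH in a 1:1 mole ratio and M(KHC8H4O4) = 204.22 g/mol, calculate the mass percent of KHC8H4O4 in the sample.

48.0%

n(LiOH) = 0.2002 x 0.02429 = 0.004863 mol.
n(KHC8H4O4) = 0.004863 / 1 = 0.004863 mol.
mass of KHC8H4O4 = 0.004863 x 204.22 = 0.9931 g.
% purity = 0.9931 / 2.0688 x 100 = 48.0%.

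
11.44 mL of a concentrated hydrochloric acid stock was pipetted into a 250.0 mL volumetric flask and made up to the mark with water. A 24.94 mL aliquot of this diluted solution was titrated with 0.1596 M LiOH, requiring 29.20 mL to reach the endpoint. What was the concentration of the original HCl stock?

n(LiOH) = 0.1596 x 0.02920 = 0.004660 mol.
n(HCl) in the aliquot = 0.004660 mol.
[diluted HCl] = 0.004660 / 0.02494 = 0.1869 M.
Dilution factor = 250.0/11.44 = 21.85, so [stock] = 0.1869 x 21.85 = 4.08 M.

4.08 M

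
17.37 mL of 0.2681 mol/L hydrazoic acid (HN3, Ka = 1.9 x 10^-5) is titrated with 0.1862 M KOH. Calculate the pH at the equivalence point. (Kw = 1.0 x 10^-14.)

8.88

n(HN3) = 0.2681 x 0.01737 = 0.004657 mol; V(KOH) at equivalence = 0.004657/0.1862 = 0.02501 L.
At equivalence all the acid is converted to N3-; total volume = 0.01737 + 0.02501 = 0.04238 L, so [N3-] = 0.004657/0.04238 = 0.1099 M.
Kb = Kw/Ka = 1.0e-14 / 1.9 x 10^-5 = 5.26e-10.
[OH^-] = sqrt(Kb x [N3-]) = sqrt(5.26e-10 x 0.1099) = 7.60e-6 M.
pOH = 5.12, so pH = 14.00 - 5.12 = 8.88.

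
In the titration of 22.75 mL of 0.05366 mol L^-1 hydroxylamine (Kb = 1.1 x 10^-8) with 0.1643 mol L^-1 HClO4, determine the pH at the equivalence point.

3.72

n(NH2OH) = 0.05366 x 0.02275 = 0.001221 mol; V(HClO4) at equivalence = 0.001221/0.1643 = 0.007430 L.
At equivalence the base is fully converted to NH3OH+; total volume = 0.03018 L, so [NH3OH+] = 0.001221/0.03018 = 0.04045 M.
Ka(NH3OH+) = Kw/Kb = 1.0e-14 / 1.1 x 10^-8 = 9.09e-7.
[H^+] = sqrt(Ka x [NH3OH+]) = sqrt(9.09e-7 x 0.04045) = 0.000192 M.
pH = -log(0.000192) = 3.72.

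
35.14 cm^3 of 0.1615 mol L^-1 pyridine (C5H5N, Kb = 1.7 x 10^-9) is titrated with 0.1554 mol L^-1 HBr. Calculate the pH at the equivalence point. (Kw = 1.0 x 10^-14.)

n(C5H5N) = 0.1615 x 0.03514 = 0.005675 mol; V(HBr) at equivalence = 0.005675/0.1554 = 0.03652 L.
At equivalence the base is fully converted to C5H5NH+; total volume = 0.07166 L, so [C5H5NH+] = 0.005675/0.07166 = 0.07920 M.
Ka(C5H5NH+) = Kw/Kb = 1.0e-14 / 1.7 x 10^-9 = 5.88e-6.
[H^+] = sqrt(Ka x [C5H5NH+]) = sqrt(5.88e-6 x 0.07920) = 0.000683 M.
pH = -log(0.000683) = 3.17.

3.17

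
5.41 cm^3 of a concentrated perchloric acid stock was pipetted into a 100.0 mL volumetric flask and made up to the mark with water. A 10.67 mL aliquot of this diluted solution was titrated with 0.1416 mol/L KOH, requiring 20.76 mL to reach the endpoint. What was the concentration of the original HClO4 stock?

n(KOH) = 0.1416 x 0.02076 = 0.002940 mol.
n(HClO4) in the aliquot = 0.002940 mol.
[diluted HClO4] = 0.002940 / 0.01067 = 0.2755 M.
Dilution factor = 100.0/5.410 = 18.48, so [stock] = 0.2755 x 18.48 = 5.09 M.

5.09 M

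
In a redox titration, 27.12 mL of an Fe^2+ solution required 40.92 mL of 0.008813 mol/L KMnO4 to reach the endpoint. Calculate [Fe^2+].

n(KMnO4) = 0.008813 x 0.04092 = 0.0003606 mol.
From the balanced equation, 1 mol KMnO4 reacts with 5 mol Fe^2+, so n(Fe^2+) = 0.0003606 x 5/1 = 0.001803 mol.
[Fe^2+] = 0.001803 / 0.02712 L = 0.0665 M.

0.0665 M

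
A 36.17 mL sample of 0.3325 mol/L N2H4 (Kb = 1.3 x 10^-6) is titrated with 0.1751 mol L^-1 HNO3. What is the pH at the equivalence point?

n(N2H4) = 0.3325 x 0.03617 = 0.01203 mol; V(HNO3) at equivalence = 0.01203/0.1751 = 0.06868 L.
At equivalence the base is fully converted to N2H5+; total volume = 0.1049 L, so [N2H5+] = 0.01203/0.1049 = 0.1147 M.
Ka(N2H5+) = Kw/Kb = 1.0e-14 / 1.3 x 10^-6 = 7.69e-9.
[H^+] = sqrt(Ka x [N2H5+]) = sqrt(7.69e-9 x 0.1147) = 2.97e-5 M.
pH = -log(2.97e-5) = 4.53.

4.53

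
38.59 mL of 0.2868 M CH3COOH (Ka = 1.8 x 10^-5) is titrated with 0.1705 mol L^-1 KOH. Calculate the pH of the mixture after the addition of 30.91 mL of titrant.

Initial n(CH3COOH) = 0.2868 x 0.03859 = 0.01107 mol.
n(KOH) added = 0.1705 x 0.03091 = 0.005270 mol, converting that many moles of CH3COOH to CH3COO-.
Remaining n(CH3COOH) = 0.005797 mol; n(CH3COO-) = 0.005270 mol.
By Henderson-Hasselbalch, pH = pKa + log([A^-]/[HA]) = 4.74 + log(0.005270/0.005797) = 4.74 + (-0.04) = 4.70.

4.70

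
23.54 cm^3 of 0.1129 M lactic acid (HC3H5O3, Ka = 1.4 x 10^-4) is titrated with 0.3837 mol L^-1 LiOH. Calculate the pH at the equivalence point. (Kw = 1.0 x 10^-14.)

8.40

n(HC3H5O3) = 0.1129 x 0.02354 = 0.002658 mol; V(LiOH) at equivalence = 0.002658/0.3837 = 0.006926 L.
At equivalence all the acid is converted to C3H5O3-; total volume = 0.02354 + 0.006926 = 0.03047 L, so [C3H5O3-] = 0.002658/0.03047 = 0.08723 M.
Kb = Kw/Ka = 1.0e-14 / 1.4 x 10^-4 = 7.14e-11.
[OH^-] = sqrt(Kb x [C3H5O3-]) = sqrt(7.14e-11 x 0.08723) = 2.50e-6 M.
pOH = 5.60, so pH = 14.00 - 5.60 = 8.40.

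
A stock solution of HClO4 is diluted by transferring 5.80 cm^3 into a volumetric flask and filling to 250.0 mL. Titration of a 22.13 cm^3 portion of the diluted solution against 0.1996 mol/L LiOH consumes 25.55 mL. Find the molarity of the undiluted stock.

n(LiOH) = 0.1996 x 0.02555 = 0.005100 mol.
n(HClO4) in the aliquot = 0.005100 mol.
[diluted HClO4] = 0.005100 / 0.02213 = 0.2304 M.
Dilution factor = 250.0/5.800 = 43.10, so [stock] = 0.2304 x 43.10 = 9.93 M.

9.93 M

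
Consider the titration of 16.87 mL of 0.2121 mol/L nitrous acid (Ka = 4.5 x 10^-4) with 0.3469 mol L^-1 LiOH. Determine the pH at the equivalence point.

n(HNO2) = 0.2121 x 0.01687 = 0.003578 mol; V(LiOH) at equivalence = 0.003578/0.3469 = 0.01031 L.
At equivalence all the acid is converted to NO2-; total volume = 0.01687 + 0.01031 = 0.02718 L, so [NO2-] = 0.003578/0.02718 = 0.1316 M.
Kb = Kw/Ka = 1.0e-14 / 4.5 x 10^-4 = 2.22e-11.
[OH^-] = sqrt(Kb x [NO2-]) = sqrt(2.22e-11 x 0.1316) = 1.71e-6 M.
pOH = 5.77, so pH = 14.00 - 5.77 = 8.23.

8.23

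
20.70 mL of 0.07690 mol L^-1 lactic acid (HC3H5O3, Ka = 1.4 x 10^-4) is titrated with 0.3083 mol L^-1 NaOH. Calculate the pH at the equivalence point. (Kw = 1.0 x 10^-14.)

n(HC3H5O3) = 0.07690 x 0.02070 = 0.001592 mol; V(NaOH) at equivalence = 0.001592/0.3083 = 0.005163 L.
At equivalence all the acid is converted to C3H5O3-; total volume = 0.02070 + 0.005163 = 0.02586 L, so [C3H5O3-] = 0.001592/0.02586 = 0.06155 M.
Kb = Kw/Ka = 1.0e-14 / 1.4 x 10^-4 = 7.14e-11.
[OH^-] = sqrt(Kb x [C3H5O3-]) = sqrt(7.14e-11 x 0.06155) = 2.10e-6 M.
pOH = 5.68, so pH = 14.00 - 5.68 = 8.32.

8.32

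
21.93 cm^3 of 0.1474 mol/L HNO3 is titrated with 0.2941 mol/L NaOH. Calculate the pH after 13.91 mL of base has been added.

n(acid) = 0.1474 x 0.02193 = 0.003232 mol; n(NaOH) added = 0.2941 x 0.01391 = 0.004091 mol.
Base is in excess by 0.004091 - 0.003232 = 0.0008584 mol in a total volume of 0.03584 L.
[OH^-] = 0.0008584/0.03584 = 0.02395 M, so pOH = 1.62 and pH = 14.00 - 1.62 = 12.38.

12.38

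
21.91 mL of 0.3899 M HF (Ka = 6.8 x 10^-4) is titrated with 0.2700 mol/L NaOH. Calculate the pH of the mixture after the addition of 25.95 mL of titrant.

Initial n(HF) = 0.3899 x 0.02191 = 0.008543 mol.
n(NaOH) added = 0.2700 x 0.02595 = 0.007006 mol, converting that many moles of HF to F-.
Remaining n(HF) = 0.001536 mol; n(F-) = 0.007006 mol.
By Henderson-Hasselbalch, pH = pKa + log([A^-]/[HA]) = 3.17 + log(0.007006/0.001536) = 3.17 + (+0.66) = 3.83.

3.83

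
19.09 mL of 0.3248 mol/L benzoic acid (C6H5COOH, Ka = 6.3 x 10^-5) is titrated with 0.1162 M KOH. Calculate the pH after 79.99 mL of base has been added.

n(acid) = 0.3248 x 0.01909 = 0.006200 mol; n(KOH) added = 0.1162 x 0.07999 = 0.009295 mol.
Base is in excess by 0.009295 - 0.006200 = 0.003094 mol in a total volume of 0.09908 L.
[OH^-] = 0.003094/0.09908 = 0.03123 M, so pOH = 1.51 and pH = 14.00 - 1.51 = 12.49.

12.49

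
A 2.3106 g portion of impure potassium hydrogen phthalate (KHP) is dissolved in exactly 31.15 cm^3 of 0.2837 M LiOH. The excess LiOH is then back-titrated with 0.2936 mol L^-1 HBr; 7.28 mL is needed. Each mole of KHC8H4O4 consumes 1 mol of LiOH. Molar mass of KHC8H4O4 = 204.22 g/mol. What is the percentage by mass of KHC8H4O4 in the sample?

Total n(LiOH) added = 0.2837 x 0.03115 = 0.008837 mol.
n(HBr) used = 0.2936 x 0.007280 = 0.002137 mol, which equals the excess n(LiOH).
So n(LiOH) consumed by the sample = 0.008837 - 0.002137 = 0.006700 mol.
n(KHC8H4O4) = 0.006700 / 1 = 0.006700 mol.
mass KHC8H4O4 = 0.006700 x 204.22 = 1.368 g, so %KHC8H4O4 = 1.368/2.3106 x 100 = 59.2%.

59.2%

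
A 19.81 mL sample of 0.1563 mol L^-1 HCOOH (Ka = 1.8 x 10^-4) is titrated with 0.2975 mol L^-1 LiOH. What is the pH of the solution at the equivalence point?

n(HCOOH) = 0.1563 x 0.01981 = 0.003096 mol; V(LiOH) at equivalence = 0.003096/0.2975 = 0.01041 L.
At equivalence all the acid is converted to HCOO-; total volume = 0.01981 + 0.01041 = 0.03022 L, so [HCOO-] = 0.003096/0.03022 = 0.1025 M.
Kb = Kw/Ka = 1.0e-14 / 1.8 x 10^-4 = 5.56e-11.
[OH^-] = sqrt(Kb x [HCOO-]) = sqrt(5.56e-11 x 0.1025) = 2.39e-6 M.
pOH = 5.62, so pH = 14.00 - 5.62 = 8.38.

8.38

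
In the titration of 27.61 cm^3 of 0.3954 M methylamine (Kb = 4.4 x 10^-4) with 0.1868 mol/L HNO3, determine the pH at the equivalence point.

5.77

n(CH3NH2) = 0.3954 x 0.02761 = 0.01092 mol; V(HNO3) at equivalence = 0.01092/0.1868 = 0.05844 L.
At equivalence the base is fully converted to CH3NH3+; total volume = 0.08605 L, so [CH3NH3+] = 0.01092/0.08605 = 0.1269 M.
Ka(CH3NH3+) = Kw/Kb = 1.0e-14 / 4.4 x 10^-4 = 2.27e-11.
[H^+] = sqrt(Ka x [CH3NH3+]) = sqrt(2.27e-11 x 0.1269) = 1.70e-6 M.
pH = -log(1.70e-6) = 5.77.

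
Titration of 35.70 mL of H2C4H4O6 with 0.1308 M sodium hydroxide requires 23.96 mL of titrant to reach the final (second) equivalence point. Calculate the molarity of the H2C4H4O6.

n(NaOH) = 0.1308 x 0.02396 = 0.003134 mol.
At the final (second) equivalence point, 2 mol OH^- react per mol H2C4H4O6, so n(H2C4H4O6) = 0.003134 / 2 = 0.001567 mol.
[H2C4H4O6] = 0.001567 / 0.03570 L = 0.0439 M.

0.0439 M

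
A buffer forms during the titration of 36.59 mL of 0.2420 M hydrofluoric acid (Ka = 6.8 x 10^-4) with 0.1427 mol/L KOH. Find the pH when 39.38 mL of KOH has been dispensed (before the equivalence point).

Initial n(HF) = 0.2420 x 0.03659 = 0.008855 mol.
n(KOH) added = 0.1427 x 0.03938 = 0.005620 mol, converting that many moles of HF to F-.
Remaining n(HF) = 0.003235 mol; n(F-) = 0.005620 mol.
By Henderson-Hasselbalch, pH = pKa + log([A^-]/[HA]) = 3.17 + log(0.005620/0.003235) = 3.17 + (+0.24) = 3.41.

3.41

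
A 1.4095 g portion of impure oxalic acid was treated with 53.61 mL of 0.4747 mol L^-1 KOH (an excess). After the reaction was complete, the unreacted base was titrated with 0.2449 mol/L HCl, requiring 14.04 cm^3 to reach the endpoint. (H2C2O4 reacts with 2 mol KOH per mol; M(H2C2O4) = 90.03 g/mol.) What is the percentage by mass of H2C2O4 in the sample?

Total n(KOH) added = 0.4747 x 0.05361 = 0.02545 mol.
n(HCl) used = 0.2449 x 0.01404 = 0.003438 mol, which equals the excess n(KOH).
So n(KOH) consumed by the sample = 0.02545 - 0.003438 = 0.02201 mol.
n(H2C2O4) = 0.02201 / 2 = 0.01101 mol.
mass H2C2O4 = 0.01101 x 90.03 = 0.9908 g, so %H2C2O4 = 0.9908/1.4095 x 100 = 70.3%.

70.3%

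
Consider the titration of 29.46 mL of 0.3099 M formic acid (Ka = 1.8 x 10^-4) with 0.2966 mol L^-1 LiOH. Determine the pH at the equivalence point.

n(HCOOH) = 0.3099 x 0.02946 = 0.009130 mol; V(LiOH) at equivalence = 0.009130/0.2966 = 0.03078 L.
At equivalence all the acid is converted to HCOO-; total volume = 0.02946 + 0.03078 = 0.06024 L, so [HCOO-] = 0.009130/0.06024 = 0.1516 M.
Kb = Kw/Ka = 1.0e-14 / 1.8 x 10^-4 = 5.56e-11.
[OH^-] = sqrt(Kb x [HCOO-]) = sqrt(5.56e-11 x 0.1516) = 2.90e-6 M.
pOH = 5.54, so pH = 14.00 - 5.54 = 8.46.

8.46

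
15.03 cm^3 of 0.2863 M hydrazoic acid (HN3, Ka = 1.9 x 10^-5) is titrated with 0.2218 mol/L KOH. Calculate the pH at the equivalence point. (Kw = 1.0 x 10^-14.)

8.91

n(HN3) = 0.2863 x 0.01503 = 0.004303 mol; V(KOH) at equivalence = 0.004303/0.2218 = 0.01940 L.
At equivalence all the acid is converted to N3-; total volume = 0.01503 + 0.01940 = 0.03443 L, so [N3-] = 0.004303/0.03443 = 0.1250 M.
Kb = Kw/Ka = 1.0e-14 / 1.9 x 10^-5 = 5.26e-10.
[OH^-] = sqrt(Kb x [N3-]) = sqrt(5.26e-10 x 0.1250) = 8.11e-6 M.
pOH = 5.09, so pH = 14.00 - 5.09 = 8.91.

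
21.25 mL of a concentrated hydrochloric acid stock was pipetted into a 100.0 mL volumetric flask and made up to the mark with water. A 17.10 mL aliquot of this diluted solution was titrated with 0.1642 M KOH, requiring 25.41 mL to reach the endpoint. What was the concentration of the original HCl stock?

n(KOH) = 0.1642 x 0.02541 = 0.004172 mol.
n(HCl) in the aliquot = 0.004172 mol.
[diluted HCl] = 0.004172 / 0.01710 = 0.2440 M.
Dilution factor = 100.0/21.25 = 4.706, so [stock] = 0.2440 x 4.706 = 1.15 M.

1.15 M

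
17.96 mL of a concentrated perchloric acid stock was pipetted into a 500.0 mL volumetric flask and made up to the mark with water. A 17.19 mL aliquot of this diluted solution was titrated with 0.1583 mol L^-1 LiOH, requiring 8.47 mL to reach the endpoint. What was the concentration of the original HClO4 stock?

2.17 M

n(LiOH) = 0.1583 x 0.008470 = 0.001341 mol.
n(HClO4) in the aliquot = 0.001341 mol.
[diluted HClO4] = 0.001341 / 0.01719 = 0.07800 M.
Dilution factor = 500.0/17.96 = 27.84, so [stock] = 0.07800 x 27.84 = 2.17 M.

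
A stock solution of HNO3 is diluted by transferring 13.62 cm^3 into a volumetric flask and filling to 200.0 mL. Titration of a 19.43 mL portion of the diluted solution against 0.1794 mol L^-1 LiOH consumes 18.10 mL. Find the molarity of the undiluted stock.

n(LiOH) = 0.1794 x 0.01810 = 0.003247 mol.
n(HNO3) in the aliquot = 0.003247 mol.
[diluted HNO3] = 0.003247 / 0.01943 = 0.1671 M.
Dilution factor = 200.0/13.62 = 14.68, so [stock] = 0.1671 x 14.68 = 2.45 M.

2.45 M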